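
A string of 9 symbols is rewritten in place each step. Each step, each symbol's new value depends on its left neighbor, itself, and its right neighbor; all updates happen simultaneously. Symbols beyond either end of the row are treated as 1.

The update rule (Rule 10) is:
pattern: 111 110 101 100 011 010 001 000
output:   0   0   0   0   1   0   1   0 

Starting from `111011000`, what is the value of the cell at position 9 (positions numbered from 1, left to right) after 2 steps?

1

step 1: 000010001
step 2: 000100011
position 9 holds 1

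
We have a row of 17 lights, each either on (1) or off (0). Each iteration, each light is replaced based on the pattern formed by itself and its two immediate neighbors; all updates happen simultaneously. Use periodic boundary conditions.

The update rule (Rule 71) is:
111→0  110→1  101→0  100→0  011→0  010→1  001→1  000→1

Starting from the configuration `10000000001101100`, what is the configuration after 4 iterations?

10111111110100101
10000000010101100
10111111110100101  (repeats iteration 1; period 2)
iteration 4: 10000000010101100

10000000010101100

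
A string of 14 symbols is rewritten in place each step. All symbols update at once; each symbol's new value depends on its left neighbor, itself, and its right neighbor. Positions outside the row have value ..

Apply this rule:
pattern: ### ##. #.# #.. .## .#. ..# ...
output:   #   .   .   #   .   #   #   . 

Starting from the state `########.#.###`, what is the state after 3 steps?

step 1: .######..#..#.
step 2: #.####.#######
step 3: #..##...#####.

#..##...#####.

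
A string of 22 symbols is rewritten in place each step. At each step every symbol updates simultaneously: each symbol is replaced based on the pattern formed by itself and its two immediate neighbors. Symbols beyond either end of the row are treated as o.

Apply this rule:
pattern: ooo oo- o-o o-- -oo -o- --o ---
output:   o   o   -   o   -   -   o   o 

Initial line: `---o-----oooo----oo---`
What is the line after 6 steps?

ooo-ooooo-ooooooo-oooo
ooo--oooo--oooooo--ooo
ooooo-ooooo-ooooooo-oo
ooooo--oooo--oooooo--o
ooooooo-ooooo-ooooooo-
ooooooo--oooo--oooooo-

ooooooo--oooo--oooooo-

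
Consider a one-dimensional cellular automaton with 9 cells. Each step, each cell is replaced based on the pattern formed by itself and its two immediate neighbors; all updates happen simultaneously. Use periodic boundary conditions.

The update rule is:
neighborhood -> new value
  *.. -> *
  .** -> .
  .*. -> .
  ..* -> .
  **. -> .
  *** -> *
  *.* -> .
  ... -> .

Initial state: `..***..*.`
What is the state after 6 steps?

.*..*....

step 1: ...*.*..*
step 2: *.....*..
step 3: .*.....*.
step 4: ..*.....*
step 5: *..*.....
step 6: .*..*....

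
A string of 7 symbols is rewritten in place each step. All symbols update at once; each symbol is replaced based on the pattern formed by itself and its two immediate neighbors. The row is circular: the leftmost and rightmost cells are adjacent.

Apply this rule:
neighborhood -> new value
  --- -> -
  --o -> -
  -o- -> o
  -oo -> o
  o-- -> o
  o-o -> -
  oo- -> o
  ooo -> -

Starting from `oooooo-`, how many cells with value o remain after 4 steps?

o----o-
oo---o-
ooo--o-
o-oo-o-
count of o: 4

4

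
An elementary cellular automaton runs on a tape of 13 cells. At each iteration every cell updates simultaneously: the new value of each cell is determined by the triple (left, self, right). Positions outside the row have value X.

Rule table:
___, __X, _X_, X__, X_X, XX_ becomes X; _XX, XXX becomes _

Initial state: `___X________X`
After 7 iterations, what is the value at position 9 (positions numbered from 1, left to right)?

X

XXXXXXXXXXXX_
___________XX
XXXXXXXXXXX__
__________XXX
XXXXXXXXXX___
_________XXXX
XXXXXXXXX____
position 9 holds X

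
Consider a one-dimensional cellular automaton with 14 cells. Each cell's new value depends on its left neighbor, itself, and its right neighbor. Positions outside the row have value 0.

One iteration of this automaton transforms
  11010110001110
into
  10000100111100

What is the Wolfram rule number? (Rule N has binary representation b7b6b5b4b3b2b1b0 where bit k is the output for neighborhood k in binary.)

139

position 11: 111 → 1  (bit 7 = 1)
position 1: 110 → 0  (bit 6 = 0)
position 2: 101 → 0  (bit 5 = 0)
position 7: 100 → 0  (bit 4 = 0)
position 0: 011 → 1  (bit 3 = 1)
position 3: 010 → 0  (bit 2 = 0)
position 9: 001 → 1  (bit 1 = 1)
position 8: 000 → 1  (bit 0 = 1)
bits b7..b0 = 10001011 = 139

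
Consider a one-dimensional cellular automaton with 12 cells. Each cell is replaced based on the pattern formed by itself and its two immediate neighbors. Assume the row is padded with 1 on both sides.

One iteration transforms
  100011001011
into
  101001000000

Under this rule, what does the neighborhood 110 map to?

At position 0 the neighborhood is 110; the next row has 1 there.

1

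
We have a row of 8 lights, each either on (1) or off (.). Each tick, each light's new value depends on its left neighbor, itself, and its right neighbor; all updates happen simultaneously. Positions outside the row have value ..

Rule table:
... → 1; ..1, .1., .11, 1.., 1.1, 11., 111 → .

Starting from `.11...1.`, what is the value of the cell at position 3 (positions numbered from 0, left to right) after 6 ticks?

tick 1: ....1...
tick 2: 111...11
tick 3: ....1...  (repeats tick 1; period 2)
tick 6: 111...11
position 3 holds .

.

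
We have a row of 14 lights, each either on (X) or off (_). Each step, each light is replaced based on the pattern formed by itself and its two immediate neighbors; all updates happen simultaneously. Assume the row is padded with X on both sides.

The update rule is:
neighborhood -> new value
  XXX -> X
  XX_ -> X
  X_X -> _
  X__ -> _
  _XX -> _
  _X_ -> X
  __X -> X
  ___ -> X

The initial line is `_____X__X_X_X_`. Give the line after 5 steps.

_XXXXX_XX_X_X_
__XXXX__X_X_X_
_X_XXX_XX_X_X_
_X__XX__X_X_X_
_X_X_X_XX_X_X_

_X_X_X_XX_X_X_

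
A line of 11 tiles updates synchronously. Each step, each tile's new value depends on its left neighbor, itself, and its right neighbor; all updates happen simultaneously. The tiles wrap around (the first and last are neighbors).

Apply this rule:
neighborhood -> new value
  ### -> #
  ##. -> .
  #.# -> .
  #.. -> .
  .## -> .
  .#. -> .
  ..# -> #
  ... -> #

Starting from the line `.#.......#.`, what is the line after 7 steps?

#..#...##..

#..######..
..#.####..#
.#...##..#.
#..##...#..
..#...##..#
.#..##...#.
#..#...##..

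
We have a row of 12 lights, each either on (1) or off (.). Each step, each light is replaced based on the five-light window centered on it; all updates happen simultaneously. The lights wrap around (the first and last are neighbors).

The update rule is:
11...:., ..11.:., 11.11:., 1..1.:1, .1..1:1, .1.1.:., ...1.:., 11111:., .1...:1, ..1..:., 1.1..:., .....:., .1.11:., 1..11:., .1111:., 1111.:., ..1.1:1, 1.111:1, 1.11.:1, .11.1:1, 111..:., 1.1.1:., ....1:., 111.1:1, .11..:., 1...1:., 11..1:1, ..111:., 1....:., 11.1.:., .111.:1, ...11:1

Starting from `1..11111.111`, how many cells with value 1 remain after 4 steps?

4

step 1: .1.....1.1..
step 2: ..1....1..1.
step 3: ...1....11.1
step 4: 1...1..1.1..
count of 1: 4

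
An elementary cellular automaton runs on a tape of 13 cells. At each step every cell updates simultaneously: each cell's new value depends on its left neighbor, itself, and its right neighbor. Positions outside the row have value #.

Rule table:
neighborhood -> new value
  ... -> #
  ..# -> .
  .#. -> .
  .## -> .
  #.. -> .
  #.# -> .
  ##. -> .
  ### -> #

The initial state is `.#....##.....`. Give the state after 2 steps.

...##....###.
.#....##..#..

.#....##..#..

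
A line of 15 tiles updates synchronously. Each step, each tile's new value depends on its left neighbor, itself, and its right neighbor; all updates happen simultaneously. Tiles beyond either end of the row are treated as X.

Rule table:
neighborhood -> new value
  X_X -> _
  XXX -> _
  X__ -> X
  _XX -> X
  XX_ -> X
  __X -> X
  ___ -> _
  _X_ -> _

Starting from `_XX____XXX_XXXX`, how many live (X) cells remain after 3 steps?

5

_XXX__XX_X_X___
_X_XXXXX____X_X
___X___XX__X__X
count of X: 5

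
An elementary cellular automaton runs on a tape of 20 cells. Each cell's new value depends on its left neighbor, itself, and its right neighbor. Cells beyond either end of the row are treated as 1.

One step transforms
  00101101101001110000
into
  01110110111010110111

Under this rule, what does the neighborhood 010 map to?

1

At position 2 the neighborhood is 010; the next row has 1 there.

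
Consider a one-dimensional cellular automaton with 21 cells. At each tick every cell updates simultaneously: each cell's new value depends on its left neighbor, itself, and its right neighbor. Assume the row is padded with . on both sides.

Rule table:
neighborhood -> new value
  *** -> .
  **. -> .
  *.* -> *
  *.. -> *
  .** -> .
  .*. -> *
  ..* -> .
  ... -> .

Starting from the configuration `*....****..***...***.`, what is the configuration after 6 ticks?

**.......*....*.....*
..*......**...**....*
..**.......*....*...*
....*......**...**..*
....**.......*....*.*
......*......**...***

......*......**...***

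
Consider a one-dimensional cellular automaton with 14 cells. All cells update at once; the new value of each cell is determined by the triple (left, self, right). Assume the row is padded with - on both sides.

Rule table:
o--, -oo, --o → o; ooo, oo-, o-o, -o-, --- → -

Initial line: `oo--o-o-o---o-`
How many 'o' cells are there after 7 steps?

4

o-oo-----o-o-o
--o-o---o-----
-o---o-o-o----
o-o-o-----o---
-----o---o-o--
----o-o-o---o-
---o-----o-o-o
count of o: 4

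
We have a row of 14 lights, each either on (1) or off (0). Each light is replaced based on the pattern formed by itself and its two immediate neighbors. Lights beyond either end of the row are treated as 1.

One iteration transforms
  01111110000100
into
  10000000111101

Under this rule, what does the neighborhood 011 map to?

At position 1 the neighborhood is 011; the next row has 0 there.

0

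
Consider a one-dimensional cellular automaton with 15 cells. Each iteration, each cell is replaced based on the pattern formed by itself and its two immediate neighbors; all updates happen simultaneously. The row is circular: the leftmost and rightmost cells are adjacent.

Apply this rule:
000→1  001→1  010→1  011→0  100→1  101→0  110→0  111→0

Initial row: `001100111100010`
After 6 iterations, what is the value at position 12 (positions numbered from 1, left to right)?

0

110011000011111
001100111100000
110011000011111  (repeats iteration 1; period 2)
iteration 6: 001100111100000
position 12 holds 0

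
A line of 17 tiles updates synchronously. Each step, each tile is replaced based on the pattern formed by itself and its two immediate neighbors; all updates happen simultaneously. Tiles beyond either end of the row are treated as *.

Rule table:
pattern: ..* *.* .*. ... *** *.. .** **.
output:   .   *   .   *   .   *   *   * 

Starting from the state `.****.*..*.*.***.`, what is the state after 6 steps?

**..**.*..*.**.**
.**.***.*..*****.
*****.**.*.*...**
....*****.*.**.*.
***.*...**.****.*
..**.**.****..***

..**.**.****..***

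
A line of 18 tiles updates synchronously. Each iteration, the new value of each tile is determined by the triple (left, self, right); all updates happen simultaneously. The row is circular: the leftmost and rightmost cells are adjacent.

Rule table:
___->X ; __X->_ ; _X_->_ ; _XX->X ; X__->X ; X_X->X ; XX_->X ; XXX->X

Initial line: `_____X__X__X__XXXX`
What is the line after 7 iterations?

XXXXXXXXXX_XXXXXXX

XXXX__X__X__X_XXXX
XXXXX__X__X__XXXXX
XXXXXX__X__X_XXXXX
XXXXXXX__X__XXXXXX
XXXXXXXX__X_XXXXXX
XXXXXXXXX__XXXXXXX
XXXXXXXXXX_XXXXXXX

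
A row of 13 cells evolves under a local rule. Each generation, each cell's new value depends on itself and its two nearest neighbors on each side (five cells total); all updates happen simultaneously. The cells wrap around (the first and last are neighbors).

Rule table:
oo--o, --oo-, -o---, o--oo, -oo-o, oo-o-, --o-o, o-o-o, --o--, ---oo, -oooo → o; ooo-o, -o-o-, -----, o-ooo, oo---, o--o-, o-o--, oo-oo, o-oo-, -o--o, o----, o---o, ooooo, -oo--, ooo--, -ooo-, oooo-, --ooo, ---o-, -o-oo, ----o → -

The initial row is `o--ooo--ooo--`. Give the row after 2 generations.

o--o-oo----o-

o-o---oo---o-
o--o-oo----o-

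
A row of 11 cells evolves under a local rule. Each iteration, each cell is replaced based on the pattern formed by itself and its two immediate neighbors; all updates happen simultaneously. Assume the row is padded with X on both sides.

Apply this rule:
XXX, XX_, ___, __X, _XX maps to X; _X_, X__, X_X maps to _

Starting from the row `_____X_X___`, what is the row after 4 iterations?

_XXXX_XXXXX

_XXXX____XX
_XXXX_XXXXX
_XXXX_XXXXX  (fixed point — unchanged through iteration 4)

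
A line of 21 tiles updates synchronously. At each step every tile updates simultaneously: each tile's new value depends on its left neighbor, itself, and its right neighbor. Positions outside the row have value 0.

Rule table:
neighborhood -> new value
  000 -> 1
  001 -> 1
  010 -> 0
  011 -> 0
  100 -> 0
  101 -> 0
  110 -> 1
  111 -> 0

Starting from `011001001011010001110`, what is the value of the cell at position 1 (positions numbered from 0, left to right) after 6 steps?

101010010001000110010
000000100110011010100
111111001010101000001
000001010000000011110
111110000111111100010
000010111000000101100
position 1 holds 0

0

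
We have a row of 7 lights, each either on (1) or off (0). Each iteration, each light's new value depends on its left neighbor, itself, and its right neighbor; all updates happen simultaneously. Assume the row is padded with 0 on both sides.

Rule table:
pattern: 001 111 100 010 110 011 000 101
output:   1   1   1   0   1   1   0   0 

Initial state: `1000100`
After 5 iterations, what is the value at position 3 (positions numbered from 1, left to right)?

0

iteration 1: 0101010
iteration 2: 1000001
iteration 3: 0100010
iteration 4: 1010101
iteration 5: 0000000
position 3 holds 0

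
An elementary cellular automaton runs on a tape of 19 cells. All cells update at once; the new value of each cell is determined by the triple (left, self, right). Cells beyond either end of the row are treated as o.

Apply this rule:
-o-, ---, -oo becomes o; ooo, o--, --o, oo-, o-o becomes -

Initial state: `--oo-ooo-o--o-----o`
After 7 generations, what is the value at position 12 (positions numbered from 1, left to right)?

-

--o--o---o--o-ooo-o
--o--o-o-o--o-o---o
--o--o-o-o--o-o-o-o
--o--o-o-o--o-o-o-o  (fixed point — unchanged through generation 7)
position 12 holds -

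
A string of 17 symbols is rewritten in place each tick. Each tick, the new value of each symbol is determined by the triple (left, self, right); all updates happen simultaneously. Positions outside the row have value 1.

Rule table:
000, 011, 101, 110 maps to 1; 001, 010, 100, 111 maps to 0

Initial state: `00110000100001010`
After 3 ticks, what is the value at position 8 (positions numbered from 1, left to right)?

00110110001100101
00111110101100011
00100011011101010
position 8 holds 1

1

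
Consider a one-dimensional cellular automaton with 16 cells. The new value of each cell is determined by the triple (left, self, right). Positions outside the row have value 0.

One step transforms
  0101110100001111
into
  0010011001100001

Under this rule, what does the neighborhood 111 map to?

At position 4 the neighborhood is 111; the next row has 0 there.

0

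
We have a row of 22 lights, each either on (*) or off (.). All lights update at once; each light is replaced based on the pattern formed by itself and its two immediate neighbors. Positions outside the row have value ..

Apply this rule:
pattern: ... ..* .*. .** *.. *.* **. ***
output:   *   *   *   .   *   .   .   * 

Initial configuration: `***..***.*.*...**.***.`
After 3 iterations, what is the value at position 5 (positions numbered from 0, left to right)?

*

.*.**.*..*.****....*.*
**....****..**.*****.*
..****.**.**....***..*
position 5 holds *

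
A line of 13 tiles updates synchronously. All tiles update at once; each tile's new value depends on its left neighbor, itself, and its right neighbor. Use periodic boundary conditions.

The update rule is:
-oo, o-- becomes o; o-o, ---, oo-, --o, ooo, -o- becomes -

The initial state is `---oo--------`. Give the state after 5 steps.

step 1: ---o-o-------
step 2: ------o------
step 3: -------o-----
step 4: --------o----
step 5: ---------o---

---------o---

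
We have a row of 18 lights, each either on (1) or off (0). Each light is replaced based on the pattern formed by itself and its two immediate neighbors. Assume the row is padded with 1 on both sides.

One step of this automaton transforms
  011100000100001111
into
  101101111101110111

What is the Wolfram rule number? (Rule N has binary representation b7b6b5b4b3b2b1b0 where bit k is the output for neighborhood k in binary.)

231

position 2: 111 → 1  (bit 7 = 1)
position 3: 110 → 1  (bit 6 = 1)
position 0: 101 → 1  (bit 5 = 1)
position 4: 100 → 0  (bit 4 = 0)
position 1: 011 → 0  (bit 3 = 0)
position 9: 010 → 1  (bit 2 = 1)
position 8: 001 → 1  (bit 1 = 1)
position 5: 000 → 1  (bit 0 = 1)
bits b7..b0 = 11100111 = 231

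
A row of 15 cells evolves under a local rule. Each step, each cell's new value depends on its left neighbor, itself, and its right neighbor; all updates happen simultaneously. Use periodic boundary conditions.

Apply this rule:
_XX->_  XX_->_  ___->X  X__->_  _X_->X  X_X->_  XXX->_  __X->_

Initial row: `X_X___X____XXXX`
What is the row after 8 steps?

X_X_X_X____XXXX

__X_X_X_XX_____
X_X_X_X____XXXX
__X_X_X_XX_____  (repeats step 1; period 2)
step 8: X_X_X_X____XXXX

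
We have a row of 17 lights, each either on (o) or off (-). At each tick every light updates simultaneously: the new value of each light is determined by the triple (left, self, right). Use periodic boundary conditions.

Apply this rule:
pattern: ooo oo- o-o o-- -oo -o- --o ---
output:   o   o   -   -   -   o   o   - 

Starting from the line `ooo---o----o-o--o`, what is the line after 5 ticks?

tick 1: ooo--oo---oo-o-o-
tick 2: -oo-o-o--o-o-o-o-
tick 3: o-o-o-o-oo-o-o-o-
tick 4: o-o-o-o--o-o-o-o-
tick 5: o-o-o-o-oo-o-o-o-

o-o-o-o-oo-o-o-o-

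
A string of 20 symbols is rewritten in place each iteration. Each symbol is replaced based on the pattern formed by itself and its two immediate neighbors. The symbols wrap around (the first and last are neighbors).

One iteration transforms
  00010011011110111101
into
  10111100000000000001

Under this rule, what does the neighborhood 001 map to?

1

At position 2 the neighborhood is 001; the next row has 1 there.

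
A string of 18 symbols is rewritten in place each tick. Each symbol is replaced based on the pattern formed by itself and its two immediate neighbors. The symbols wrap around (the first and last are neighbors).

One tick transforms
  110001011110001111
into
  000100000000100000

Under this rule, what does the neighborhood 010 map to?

At position 5 the neighborhood is 010; the next row has 0 there.

0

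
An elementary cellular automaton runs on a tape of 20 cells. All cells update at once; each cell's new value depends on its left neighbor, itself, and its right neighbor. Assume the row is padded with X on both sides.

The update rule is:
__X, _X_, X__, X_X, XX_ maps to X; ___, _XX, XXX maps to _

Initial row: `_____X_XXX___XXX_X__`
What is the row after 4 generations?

X____XXX_XX__X_XX_X_

X___XXX__XX_X__XXXXX
XX_X__XXX_XXXXX_____
_XXXXX__XX____XX___X
X____XXX_XX__X_XX_X_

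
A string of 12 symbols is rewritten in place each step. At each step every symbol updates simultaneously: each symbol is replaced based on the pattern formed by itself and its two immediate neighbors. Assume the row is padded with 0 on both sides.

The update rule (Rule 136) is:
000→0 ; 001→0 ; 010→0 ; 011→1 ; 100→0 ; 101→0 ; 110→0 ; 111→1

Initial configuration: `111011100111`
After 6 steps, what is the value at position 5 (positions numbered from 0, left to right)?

0

110011000110
100010000100
000000000000
000000000000  (fixed point — unchanged through step 6)
position 5 holds 0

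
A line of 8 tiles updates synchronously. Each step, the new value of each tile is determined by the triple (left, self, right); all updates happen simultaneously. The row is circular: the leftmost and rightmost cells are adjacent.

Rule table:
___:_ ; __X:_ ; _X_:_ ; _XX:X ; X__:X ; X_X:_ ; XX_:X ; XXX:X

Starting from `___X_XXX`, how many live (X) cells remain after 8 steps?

7

X____XXX
XX___XXX
XXX__XXX
XXXX_XXX
XXXX_XXX  (fixed point — unchanged through step 8)
count of X: 7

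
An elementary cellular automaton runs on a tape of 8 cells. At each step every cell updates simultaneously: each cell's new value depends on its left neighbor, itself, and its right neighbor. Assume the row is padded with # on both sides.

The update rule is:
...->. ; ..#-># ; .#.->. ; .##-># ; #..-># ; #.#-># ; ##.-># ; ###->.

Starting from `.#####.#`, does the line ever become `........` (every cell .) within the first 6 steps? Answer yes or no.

##...###
.##.##..
########
........
all cells are . at step 4

yes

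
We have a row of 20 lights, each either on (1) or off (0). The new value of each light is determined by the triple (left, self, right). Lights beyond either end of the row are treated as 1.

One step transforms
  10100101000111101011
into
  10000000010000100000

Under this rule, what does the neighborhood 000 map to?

At position 9 the neighborhood is 000; the next row has 1 there.

1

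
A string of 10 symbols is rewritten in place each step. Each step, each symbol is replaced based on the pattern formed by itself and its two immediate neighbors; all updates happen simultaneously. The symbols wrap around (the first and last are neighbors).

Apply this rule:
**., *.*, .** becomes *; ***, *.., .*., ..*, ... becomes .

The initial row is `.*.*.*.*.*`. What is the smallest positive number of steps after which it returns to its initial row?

2

step 1: *.*.*.*.*.
step 2: .*.*.*.*.*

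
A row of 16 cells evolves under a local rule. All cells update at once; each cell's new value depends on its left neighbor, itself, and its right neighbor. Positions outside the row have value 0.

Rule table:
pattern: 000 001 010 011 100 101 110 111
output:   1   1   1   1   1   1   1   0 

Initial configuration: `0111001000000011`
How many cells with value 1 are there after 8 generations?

1101111111111111
1111000000000001
1001111111111111
1111000000000001  (repeats generation 2; period 2)
generation 8: 1111000000000001
count of 1: 5

5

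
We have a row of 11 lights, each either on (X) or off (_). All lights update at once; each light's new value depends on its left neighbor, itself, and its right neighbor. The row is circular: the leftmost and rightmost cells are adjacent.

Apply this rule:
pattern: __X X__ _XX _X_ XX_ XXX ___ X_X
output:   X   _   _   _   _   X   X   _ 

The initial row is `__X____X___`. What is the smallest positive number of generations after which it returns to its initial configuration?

3

generation 1: XX__XXX__XX
generation 2: X__X_X__X_X
generation 3: __X____X___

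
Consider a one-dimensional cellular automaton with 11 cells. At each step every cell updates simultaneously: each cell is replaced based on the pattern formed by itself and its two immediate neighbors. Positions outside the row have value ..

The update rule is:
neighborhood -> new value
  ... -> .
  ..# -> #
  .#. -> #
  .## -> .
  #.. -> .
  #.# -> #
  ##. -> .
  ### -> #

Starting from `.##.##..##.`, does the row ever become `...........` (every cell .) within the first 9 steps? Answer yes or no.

yes

#..#...#...
#.##..##...
##...#.....
....##.....
...#.......
..##.......
.#.........
##.........
...........
all cells are . at step 9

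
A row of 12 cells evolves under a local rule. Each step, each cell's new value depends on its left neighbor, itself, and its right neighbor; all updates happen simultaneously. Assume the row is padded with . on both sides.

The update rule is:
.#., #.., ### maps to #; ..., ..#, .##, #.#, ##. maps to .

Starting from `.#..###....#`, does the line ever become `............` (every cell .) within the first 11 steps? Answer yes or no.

step 1: .##..#.#...#
step 2: ...#.#.##..#
step 3: ...#.#...#.#
step 4: ...#.##..#.#
step 5: ...#...#.#.#
step 6: ...##..#.#.#
step 7: .....#.#.#.#
step 8: .....#.#.#.#  (fixed point — unchanged through step 11)
step 11 is .....#.#.#.#, still not uniform .

no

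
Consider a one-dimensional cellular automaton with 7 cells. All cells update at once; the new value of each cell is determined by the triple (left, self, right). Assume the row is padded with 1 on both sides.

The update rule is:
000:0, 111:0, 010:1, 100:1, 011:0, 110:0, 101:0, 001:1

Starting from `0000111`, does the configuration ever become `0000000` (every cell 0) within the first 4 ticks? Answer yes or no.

1001000
0111101
0000000
all cells are 0 at tick 3

yes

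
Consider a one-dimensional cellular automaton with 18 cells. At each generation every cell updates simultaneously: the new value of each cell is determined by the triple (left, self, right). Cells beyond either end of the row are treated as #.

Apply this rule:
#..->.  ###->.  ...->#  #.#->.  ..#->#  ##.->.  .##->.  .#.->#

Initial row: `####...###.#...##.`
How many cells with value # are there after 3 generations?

5

generation 1: .....##....#.##...
generation 2: .####...####....##
generation 3: ......##.....###..
count of #: 5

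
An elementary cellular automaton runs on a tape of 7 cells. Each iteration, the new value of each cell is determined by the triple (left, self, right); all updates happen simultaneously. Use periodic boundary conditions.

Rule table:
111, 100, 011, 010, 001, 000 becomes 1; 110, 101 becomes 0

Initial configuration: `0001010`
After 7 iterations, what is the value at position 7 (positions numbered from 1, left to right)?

1

iteration 1: 1111011
iteration 2: 1110011
iteration 3: 1101111
iteration 4: 1001111
iteration 5: 0111111
iteration 6: 0111110
iteration 7: 1111101
position 7 holds 1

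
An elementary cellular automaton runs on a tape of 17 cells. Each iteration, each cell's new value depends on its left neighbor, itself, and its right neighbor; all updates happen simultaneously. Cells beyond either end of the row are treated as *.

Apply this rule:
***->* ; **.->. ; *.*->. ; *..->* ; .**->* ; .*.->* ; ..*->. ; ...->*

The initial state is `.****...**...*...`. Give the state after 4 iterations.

.*.*.*..*.*..*.*.

.***.**.*.**.***.
.**..*..*.*..**..
.*.*.**.*.**.*.*.
.*.*.*..*.*..*.*.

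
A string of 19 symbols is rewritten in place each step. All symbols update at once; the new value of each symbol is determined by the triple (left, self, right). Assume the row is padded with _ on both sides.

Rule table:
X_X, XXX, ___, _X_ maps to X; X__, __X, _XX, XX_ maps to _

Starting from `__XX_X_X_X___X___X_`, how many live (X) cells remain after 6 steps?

X___XXXXXX_X_X_X_X_
X_X__XXXX_XXXXXXXX_
XXX___XX_X_XXXXXX__
_X__X___XXX_XXXX__X
_X__X_X__X_X_XX___X
_X__XXX__XXXX___X_X
count of X: 10

10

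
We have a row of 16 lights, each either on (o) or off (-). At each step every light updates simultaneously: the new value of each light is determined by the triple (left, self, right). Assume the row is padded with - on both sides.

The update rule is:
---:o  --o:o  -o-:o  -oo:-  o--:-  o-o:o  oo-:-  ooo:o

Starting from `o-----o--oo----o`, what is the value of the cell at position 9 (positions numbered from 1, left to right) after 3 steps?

-

o-ooooo-o---oooo
oo-ooo-oo-oo-oo-
--o-o-o--o--o---
position 9 holds -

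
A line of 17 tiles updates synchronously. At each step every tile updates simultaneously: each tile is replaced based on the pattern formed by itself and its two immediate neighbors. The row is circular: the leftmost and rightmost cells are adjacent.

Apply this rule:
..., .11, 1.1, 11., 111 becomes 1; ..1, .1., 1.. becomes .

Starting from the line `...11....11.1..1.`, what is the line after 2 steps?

step 1: 11.11.11.111.....
step 2: 111111111111.111.

111111111111.111.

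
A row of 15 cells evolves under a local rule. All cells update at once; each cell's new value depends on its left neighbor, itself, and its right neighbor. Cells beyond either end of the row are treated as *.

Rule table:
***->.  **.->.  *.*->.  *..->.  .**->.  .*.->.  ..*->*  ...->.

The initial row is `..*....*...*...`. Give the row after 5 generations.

..*...*...*..*.

.*....*...*...*
.....*...*...*.
....*...*...*..
...*...*...*..*
..*...*...*..*.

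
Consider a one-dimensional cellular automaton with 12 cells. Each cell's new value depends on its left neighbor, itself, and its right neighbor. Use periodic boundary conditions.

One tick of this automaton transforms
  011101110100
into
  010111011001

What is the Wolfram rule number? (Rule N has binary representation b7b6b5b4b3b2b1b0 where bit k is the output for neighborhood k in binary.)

position 2: 111 → 0  (bit 7 = 0)
position 3: 110 → 1  (bit 6 = 1)
position 4: 101 → 1  (bit 5 = 1)
position 10: 100 → 0  (bit 4 = 0)
position 1: 011 → 1  (bit 3 = 1)
position 9: 010 → 0  (bit 2 = 0)
position 0: 001 → 0  (bit 1 = 0)
position 11: 000 → 1  (bit 0 = 1)
bits b7..b0 = 01101001 = 105

105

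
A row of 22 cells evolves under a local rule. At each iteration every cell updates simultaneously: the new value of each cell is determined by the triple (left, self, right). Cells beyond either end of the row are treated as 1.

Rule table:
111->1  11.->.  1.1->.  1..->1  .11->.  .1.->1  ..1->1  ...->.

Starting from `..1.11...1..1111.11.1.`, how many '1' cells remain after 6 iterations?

11

111...1.1111.11.....1.
11.1.11..11....1...11.
1..1...11..1..111.1...
.1111.1..11111.1..11.1
..11..111.111..111....
11..11.1...1.11.1.1..1
count of 1: 11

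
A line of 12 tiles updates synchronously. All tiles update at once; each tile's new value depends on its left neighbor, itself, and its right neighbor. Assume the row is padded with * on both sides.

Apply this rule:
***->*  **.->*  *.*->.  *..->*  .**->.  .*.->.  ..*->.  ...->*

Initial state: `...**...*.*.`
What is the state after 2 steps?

step 1: **..***.....
step 2: ***..******.

***..******.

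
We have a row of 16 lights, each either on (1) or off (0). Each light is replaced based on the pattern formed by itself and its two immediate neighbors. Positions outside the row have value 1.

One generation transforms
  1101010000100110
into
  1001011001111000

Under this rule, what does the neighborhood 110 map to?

At position 1 the neighborhood is 110; the next row has 0 there.

0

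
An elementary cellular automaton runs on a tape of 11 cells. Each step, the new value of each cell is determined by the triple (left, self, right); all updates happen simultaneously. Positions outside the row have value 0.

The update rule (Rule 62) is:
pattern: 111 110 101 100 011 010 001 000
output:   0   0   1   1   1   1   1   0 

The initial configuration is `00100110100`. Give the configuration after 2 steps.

01111101110
11000011001

11000011001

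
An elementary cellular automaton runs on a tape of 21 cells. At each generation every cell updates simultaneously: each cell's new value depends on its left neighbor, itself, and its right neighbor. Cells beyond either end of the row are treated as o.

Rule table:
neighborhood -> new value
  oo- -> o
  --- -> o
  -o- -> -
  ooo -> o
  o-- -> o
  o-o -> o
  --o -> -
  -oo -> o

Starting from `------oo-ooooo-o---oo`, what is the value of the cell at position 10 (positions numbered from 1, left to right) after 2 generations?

o

ooooo-ooooooooo-oo-oo
ooooooooooooooooooooo
position 10 holds o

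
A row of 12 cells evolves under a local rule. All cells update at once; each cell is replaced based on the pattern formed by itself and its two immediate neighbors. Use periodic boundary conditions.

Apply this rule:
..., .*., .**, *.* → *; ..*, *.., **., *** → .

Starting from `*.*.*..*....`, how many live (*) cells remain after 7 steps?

4

*****..*.**.
*......***.*
..****.*..**
..*...**..*.
*.*.*.*...*.
*******.*.**
.......****.
count of *: 4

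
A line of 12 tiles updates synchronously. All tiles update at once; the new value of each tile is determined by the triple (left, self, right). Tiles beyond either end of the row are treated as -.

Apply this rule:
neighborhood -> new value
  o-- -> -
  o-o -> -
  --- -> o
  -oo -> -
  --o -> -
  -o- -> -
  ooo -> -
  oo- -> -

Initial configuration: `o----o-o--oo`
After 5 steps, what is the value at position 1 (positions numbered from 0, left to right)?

-

--oo--------
o----ooooooo
--oo--------  (repeats step 1; period 2)
step 5: --oo--------
position 1 holds -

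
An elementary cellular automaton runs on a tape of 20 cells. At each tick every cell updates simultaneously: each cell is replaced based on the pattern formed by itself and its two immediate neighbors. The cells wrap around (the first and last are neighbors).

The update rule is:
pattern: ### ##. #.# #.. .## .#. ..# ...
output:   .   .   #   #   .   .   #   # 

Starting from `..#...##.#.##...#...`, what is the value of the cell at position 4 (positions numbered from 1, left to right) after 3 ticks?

#

tick 1: ##.###..#.#..###.###
tick 2: ..#...##.#.##...#...  (repeats tick 0; period 2)
tick 3: ##.###..#.#..###.###
position 4 holds #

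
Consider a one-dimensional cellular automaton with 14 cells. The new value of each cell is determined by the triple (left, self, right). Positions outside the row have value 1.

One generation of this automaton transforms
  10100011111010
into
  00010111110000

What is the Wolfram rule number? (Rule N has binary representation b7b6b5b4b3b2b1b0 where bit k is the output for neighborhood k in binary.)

position 7: 111 → 1  (bit 7 = 1)
position 0: 110 → 0  (bit 6 = 0)
position 1: 101 → 0  (bit 5 = 0)
position 3: 100 → 1  (bit 4 = 1)
position 6: 011 → 1  (bit 3 = 1)
position 2: 010 → 0  (bit 2 = 0)
position 5: 001 → 1  (bit 1 = 1)
position 4: 000 → 0  (bit 0 = 0)
bits b7..b0 = 10011010 = 154

154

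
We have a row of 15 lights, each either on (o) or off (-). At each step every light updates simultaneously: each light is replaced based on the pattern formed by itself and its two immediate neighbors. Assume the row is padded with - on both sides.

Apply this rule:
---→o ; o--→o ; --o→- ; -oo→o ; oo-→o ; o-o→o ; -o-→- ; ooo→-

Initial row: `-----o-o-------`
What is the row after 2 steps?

oooo--o-ooooooo
o--oo--oo-----o

o--oo--oo-----o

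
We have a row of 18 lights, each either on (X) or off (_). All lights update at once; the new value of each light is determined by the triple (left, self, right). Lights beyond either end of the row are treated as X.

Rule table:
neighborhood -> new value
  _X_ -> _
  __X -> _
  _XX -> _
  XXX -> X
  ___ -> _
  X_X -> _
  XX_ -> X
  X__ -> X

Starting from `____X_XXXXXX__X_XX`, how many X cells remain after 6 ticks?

11

X______XXXXXX____X
XX______XXXXXX____
XXX______XXXXXX___
XXXX______XXXXXX__
XXXXX______XXXXXX_
XXXXXX______XXXXX_
count of X: 11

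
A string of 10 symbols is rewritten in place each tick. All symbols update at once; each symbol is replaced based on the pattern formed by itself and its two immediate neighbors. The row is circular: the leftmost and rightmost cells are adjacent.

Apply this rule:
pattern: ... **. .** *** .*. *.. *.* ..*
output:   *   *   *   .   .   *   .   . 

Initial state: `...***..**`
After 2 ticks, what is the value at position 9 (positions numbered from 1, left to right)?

**.*.**.**
.*...**.*.
position 9 holds *

*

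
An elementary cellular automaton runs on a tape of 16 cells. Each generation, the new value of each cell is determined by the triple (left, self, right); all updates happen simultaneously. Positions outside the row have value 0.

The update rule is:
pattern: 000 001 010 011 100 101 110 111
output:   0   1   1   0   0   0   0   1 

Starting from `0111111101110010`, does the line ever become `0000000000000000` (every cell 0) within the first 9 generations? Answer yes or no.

no

generation 1: 1011111000100110
generation 2: 1001110001101000
generation 3: 1010100010001000
generation 4: 1010100110011000
generation 5: 1010101000100000
generation 6: 1010101001100000
generation 7: 1010101010000000
generation 8: 1010101010000000  (fixed point — unchanged through generation 9)
generation 9 is 1010101010000000, still not uniform 0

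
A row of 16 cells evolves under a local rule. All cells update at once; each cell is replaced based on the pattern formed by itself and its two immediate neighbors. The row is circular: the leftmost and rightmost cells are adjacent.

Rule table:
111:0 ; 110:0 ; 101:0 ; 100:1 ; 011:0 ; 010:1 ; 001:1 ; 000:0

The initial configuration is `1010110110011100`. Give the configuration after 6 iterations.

0000001110000111

iteration 1: 1010000001100011
iteration 2: 0011000010010100
iteration 3: 0100100111110110
iteration 4: 1111111000000001
iteration 5: 0000000100000010
iteration 6: 0000001110000111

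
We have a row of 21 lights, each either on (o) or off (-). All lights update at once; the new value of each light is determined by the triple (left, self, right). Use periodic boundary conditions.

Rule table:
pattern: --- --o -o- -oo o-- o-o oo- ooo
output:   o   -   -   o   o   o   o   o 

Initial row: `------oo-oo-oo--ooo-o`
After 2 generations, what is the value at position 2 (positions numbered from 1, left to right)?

o

generation 1: ooooo-ooooooooo-oooo-
generation 2: ooooooooooooooooooooo
position 2 holds o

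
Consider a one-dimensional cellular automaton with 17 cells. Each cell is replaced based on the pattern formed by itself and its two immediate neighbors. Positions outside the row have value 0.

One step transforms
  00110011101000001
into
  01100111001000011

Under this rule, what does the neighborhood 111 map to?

At position 7 the neighborhood is 111; the next row has 1 there.

1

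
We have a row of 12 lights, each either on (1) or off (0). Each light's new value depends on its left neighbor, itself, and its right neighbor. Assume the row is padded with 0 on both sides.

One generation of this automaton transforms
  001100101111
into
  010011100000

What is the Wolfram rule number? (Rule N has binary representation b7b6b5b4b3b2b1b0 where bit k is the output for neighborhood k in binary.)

position 9: 111 → 0  (bit 7 = 0)
position 3: 110 → 0  (bit 6 = 0)
position 7: 101 → 0  (bit 5 = 0)
position 4: 100 → 1  (bit 4 = 1)
position 2: 011 → 0  (bit 3 = 0)
position 6: 010 → 1  (bit 2 = 1)
position 1: 001 → 1  (bit 1 = 1)
position 0: 000 → 0  (bit 0 = 0)
bits b7..b0 = 00010110 = 22

22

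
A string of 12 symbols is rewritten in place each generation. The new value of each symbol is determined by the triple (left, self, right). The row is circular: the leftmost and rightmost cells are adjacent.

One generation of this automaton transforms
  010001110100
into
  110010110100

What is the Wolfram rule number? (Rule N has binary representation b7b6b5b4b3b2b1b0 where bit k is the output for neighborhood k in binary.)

position 6: 111 → 1  (bit 7 = 1)
position 7: 110 → 1  (bit 6 = 1)
position 8: 101 → 0  (bit 5 = 0)
position 2: 100 → 0  (bit 4 = 0)
position 5: 011 → 0  (bit 3 = 0)
position 1: 010 → 1  (bit 2 = 1)
position 0: 001 → 1  (bit 1 = 1)
position 3: 000 → 0  (bit 0 = 0)
bits b7..b0 = 11000110 = 198

198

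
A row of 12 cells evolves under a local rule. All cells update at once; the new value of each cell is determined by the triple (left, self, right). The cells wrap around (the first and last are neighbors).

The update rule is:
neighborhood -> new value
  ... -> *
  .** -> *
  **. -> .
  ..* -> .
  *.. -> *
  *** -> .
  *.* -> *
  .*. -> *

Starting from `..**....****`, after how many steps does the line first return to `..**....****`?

*.*.***.*...
*****..****.
*....*.*...*
.***.*****.*
**..**....**
..*.*.***.*.
*.*****..***
.**....*.*..
.*.***.*****
****..**....
*...*.*.***.
***.*****..*
...**....*.*
**.*.***.***
..****..**..
*.*...*.*.**
.****.*****.
.*...**....*
****.*.***.*
....****..**
***.*...*.*.
*..****.****
.*.*...**...
.*****.*.***
**....****..
*.***.*...*.
***..****.**
...*.*...**.
**.*****.*.*
..**....****

30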